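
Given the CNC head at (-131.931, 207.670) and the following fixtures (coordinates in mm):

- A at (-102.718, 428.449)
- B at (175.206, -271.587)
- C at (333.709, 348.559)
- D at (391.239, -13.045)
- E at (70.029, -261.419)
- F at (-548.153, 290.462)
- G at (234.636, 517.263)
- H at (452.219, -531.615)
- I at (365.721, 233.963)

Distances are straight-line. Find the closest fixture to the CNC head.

A

Distances from (-131.931, 207.670):
A: 222.703 mm
B: 569.228 mm
C: 486.488 mm
D: 567.822 mm
E: 510.717 mm
F: 424.376 mm
G: 479.812 mm
H: 942.217 mm
I: 498.346 mm
Minimum: A at 222.703 mm.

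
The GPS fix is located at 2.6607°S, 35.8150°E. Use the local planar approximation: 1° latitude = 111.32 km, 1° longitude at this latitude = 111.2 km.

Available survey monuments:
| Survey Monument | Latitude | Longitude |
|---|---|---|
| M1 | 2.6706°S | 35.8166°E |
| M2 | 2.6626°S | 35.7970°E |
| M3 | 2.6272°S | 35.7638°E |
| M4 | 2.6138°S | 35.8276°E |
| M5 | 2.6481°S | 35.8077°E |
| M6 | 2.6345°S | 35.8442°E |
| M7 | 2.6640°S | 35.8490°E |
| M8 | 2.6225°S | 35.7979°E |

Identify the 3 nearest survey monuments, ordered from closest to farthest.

M1, M5, M2

Distances from 2.6607°S, 35.8150°E:
M1: 1.1163 km
M2: 2.0127 km
M3: 6.8061 km
M4: 5.4056 km
M5: 1.6206 km
M6: 4.3646 km
M7: 3.7986 km
M8: 4.6582 km
Sorted: M1 (1.1163 km) < M5 (1.6206 km) < M2 (2.0127 km) < M7 (3.7986 km) < M6 (4.3646 km) < …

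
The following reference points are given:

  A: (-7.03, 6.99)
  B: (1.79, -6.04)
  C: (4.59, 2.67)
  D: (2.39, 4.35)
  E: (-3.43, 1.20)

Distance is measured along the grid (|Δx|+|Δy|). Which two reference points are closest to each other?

Pairwise distances:
C–D: 3.88
D–E: 8.97
A–E: 9.39
C–E: 9.49
B–D: 10.99
B–C: 11.51
A–D: 12.06
B–E: 12.46
A–C: 15.94
A–B: 21.85
Closest pair: C–D at 3.88.

C and D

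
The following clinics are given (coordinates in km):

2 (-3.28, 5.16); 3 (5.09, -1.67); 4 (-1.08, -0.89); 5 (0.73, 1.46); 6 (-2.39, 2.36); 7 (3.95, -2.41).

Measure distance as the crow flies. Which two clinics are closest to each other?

3 and 7

Pairwise distances:
2–3: √((8.37)² + (-6.83)²) = √(70.0569 + 46.6489) = 10.80 km
2–4: √((2.20)² + (-6.05)²) = √(4.8400 + 36.6025) = 6.44 km
2–5: √((4.01)² + (-3.70)²) = √(16.0801 + 13.6900) = 5.46 km
2–6: √((0.89)² + (-2.80)²) = √(0.7921 + 7.8400) = 2.94 km
2–7: √((7.23)² + (-7.57)²) = √(52.2729 + 57.3049) = 10.47 km
3–4: √((-6.17)² + (0.78)²) = √(38.0689 + 0.6084) = 6.22 km
3–5: √((-4.36)² + (3.13)²) = √(19.0096 + 9.7969) = 5.37 km
3–6: √((-7.48)² + (4.03)²) = √(55.9504 + 16.2409) = 8.50 km
3–7: √((-1.14)² + (-0.74)²) = √(1.2996 + 0.5476) = 1.36 km
4–5: √((1.81)² + (2.35)²) = √(3.2761 + 5.5225) = 2.97 km
4–6: √((-1.31)² + (3.25)²) = √(1.7161 + 10.5625) = 3.50 km
4–7: √((5.03)² + (-1.52)²) = √(25.3009 + 2.3104) = 5.25 km
5–6: √((-3.12)² + (0.90)²) = √(9.7344 + 0.8100) = 3.25 km
5–7: √((3.22)² + (-3.87)²) = √(10.3684 + 14.9769) = 5.03 km
6–7: √((6.34)² + (-4.77)²) = √(40.1956 + 22.7529) = 7.93 km
Closest pair: 3–7 at 1.36 km.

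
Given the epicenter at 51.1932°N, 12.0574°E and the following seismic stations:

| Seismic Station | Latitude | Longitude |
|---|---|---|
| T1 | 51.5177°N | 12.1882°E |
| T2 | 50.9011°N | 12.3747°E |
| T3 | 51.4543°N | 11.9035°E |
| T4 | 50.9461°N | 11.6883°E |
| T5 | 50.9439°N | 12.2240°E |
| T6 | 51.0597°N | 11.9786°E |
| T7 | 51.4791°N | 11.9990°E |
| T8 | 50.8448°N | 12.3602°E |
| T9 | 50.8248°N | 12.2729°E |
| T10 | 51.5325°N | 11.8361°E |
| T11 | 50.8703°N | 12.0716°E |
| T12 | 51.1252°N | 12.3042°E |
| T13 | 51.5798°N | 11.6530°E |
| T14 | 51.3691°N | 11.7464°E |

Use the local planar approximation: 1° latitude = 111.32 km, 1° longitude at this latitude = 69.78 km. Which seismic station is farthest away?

T13

Distances from 51.1932°N, 12.0574°E:
T1: √((0.3245·111.32)² + (0.1308·69.78)²) = √(1304.895693 + 83.306218) = 37.2586 km
T2: √((-0.2921·111.32)² + (0.3173·69.78)²) = √(1057.327455 + 490.232472) = 39.3390 km
T3: √((0.2611·111.32)² + (-0.1539·69.78)²) = √(844.812126 + 115.329171) = 30.9861 km
T4: √((-0.2471·111.32)² + (-0.3691·69.78)²) = √(756.644511 + 663.361131) = 37.6830 km
T5: √((-0.2493·111.32)² + (0.1666·69.78)²) = √(770.177722 + 135.148716) = 30.0886 km
T6: √((-0.1335·111.32)² + (-0.0788·69.78)²) = √(220.855860 + 30.235306) = 15.8459 km
T7: √((0.2859·111.32)² + (-0.0584·69.78)²) = √(1012.918973 + 16.606864) = 32.0862 km
T8: √((-0.3484·111.32)² + (0.3028·69.78)²) = √(1504.189968 + 446.450868) = 44.1661 km
T9: √((-0.3684·111.32)² + (0.2155·69.78)²) = √(1681.843722 + 226.129113) = 43.6803 km
T10: √((0.3393·111.32)² + (-0.2213·69.78)²) = √(1426.639074 + 238.465062) = 40.8057 km
T11: √((-0.3229·111.32)² + (0.0142·69.78)²) = √(1292.059416 + 0.981835) = 35.9589 km
T12: √((-0.0680·111.32)² + (0.2468·69.78)²) = √(57.301266 + 296.587089) = 18.8119 km
T13: √((0.3866·111.32)² + (-0.4044·69.78)²) = √(1852.124151 + 796.313767) = 51.4630 km
T14: √((0.1759·111.32)² + (-0.3110·69.78)²) = √(383.422923 + 470.958574) = 29.2298 km
Maximum: T13 at 51.4630 km.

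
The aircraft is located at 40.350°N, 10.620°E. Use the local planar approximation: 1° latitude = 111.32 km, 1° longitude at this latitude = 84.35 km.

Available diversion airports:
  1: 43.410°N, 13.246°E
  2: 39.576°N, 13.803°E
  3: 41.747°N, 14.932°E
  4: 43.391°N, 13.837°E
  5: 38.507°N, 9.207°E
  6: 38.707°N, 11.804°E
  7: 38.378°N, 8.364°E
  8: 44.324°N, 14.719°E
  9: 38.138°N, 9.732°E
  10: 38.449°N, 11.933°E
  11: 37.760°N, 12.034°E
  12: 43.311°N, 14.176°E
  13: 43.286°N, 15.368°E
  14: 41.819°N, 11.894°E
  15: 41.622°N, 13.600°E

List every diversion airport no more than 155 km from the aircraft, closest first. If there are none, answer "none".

none

Distances from 40.350°N, 10.620°E:
1: 406.323 km
2: 281.973 km
3: 395.569 km
4: 433.857 km
5: 237.270 km
6: 208.389 km
7: 290.520 km
8: 561.470 km
9: 257.380 km
10: 238.849 km
11: 312.015 km
12: 445.665 km
13: 516.930 km
14: 195.678 km
15: 288.502 km
Threshold 155 km: none within range.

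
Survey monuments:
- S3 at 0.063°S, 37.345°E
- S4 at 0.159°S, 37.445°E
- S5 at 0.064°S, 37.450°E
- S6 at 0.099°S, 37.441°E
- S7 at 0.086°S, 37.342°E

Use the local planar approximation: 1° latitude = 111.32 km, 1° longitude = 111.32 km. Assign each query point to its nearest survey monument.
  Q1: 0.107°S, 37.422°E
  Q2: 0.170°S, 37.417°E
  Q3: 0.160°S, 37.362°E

Q1 at 0.107°S, 37.422°E:
  S3: √((0.044·111.32)² + (-0.077·111.32)²) = √(23.99119 + 73.47301) = 9.872 km
  S4: √((-0.052·111.32)² + (0.023·111.32)²) = √(33.50835 + 6.55544) = 6.330 km
  S5: √((0.043·111.32)² + (0.028·111.32)²) = √(22.91307 + 9.71544) = 5.712 km
  S6: √((0.008·111.32)² + (0.019·111.32)²) = √(0.79310 + 4.47356) = 2.295 km
  S7: √((0.021·111.32)² + (-0.080·111.32)²) = √(5.46493 + 79.30971) = 9.207 km
  → nearest: S6 (2.295 km)
Q2 at 0.170°S, 37.417°E:
  S3: √((0.107·111.32)² + (-0.072·111.32)²) = √(141.87764 + 64.24087) = 14.357 km
  S4: √((0.011·111.32)² + (0.028·111.32)²) = √(1.49945 + 9.71544) = 3.349 km
  S5: √((0.106·111.32)² + (0.033·111.32)²) = √(139.23811 + 13.49504) = 12.359 km
  S6: √((0.071·111.32)² + (0.024·111.32)²) = √(62.46879 + 7.13787) = 8.343 km
  S7: √((0.084·111.32)² + (-0.075·111.32)²) = √(87.43896 + 69.70580) = 12.536 km
  → nearest: S4 (3.349 km)
Q3 at 0.160°S, 37.362°E:
  S3: √((0.097·111.32)² + (-0.017·111.32)²) = √(116.59767 + 3.58133) = 10.963 km
  S4: √((0.001·111.32)² + (0.083·111.32)²) = √(0.01239 + 85.36947) = 9.240 km
  S5: √((0.096·111.32)² + (0.088·111.32)²) = √(114.20598 + 95.96475) = 14.497 km
  S6: √((0.061·111.32)² + (0.079·111.32)²) = √(46.11116 + 77.33936) = 11.111 km
  S7: √((0.074·111.32)² + (-0.020·111.32)²) = √(67.85937 + 4.95686) = 8.533 km
  → nearest: S7 (8.533 km)

Q1→S6; Q2→S4; Q3→S7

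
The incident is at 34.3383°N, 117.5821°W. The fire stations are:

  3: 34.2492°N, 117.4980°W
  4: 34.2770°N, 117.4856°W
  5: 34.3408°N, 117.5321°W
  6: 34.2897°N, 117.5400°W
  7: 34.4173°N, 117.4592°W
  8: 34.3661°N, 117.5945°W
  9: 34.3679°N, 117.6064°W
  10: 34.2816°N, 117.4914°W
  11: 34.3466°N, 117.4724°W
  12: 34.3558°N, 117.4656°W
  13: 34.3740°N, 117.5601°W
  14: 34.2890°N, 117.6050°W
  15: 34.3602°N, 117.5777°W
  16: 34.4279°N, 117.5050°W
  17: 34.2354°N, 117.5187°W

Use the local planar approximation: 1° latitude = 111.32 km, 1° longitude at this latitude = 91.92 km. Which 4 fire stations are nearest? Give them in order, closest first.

15, 8, 9, 13

Distances from 34.3383°N, 117.5821°W:
3: √((-0.0891·111.32)² + (0.0841·91.92)²) = √(98.378864 + 59.760197) = 12.5753 km
4: √((-0.0613·111.32)² + (0.0965·91.92)²) = √(46.565830 + 78.681867) = 11.1914 km
5: √((0.0025·111.32)² + (0.0500·91.92)²) = √(0.077451 + 21.123216) = 4.6044 km
6: √((-0.0486·111.32)² + (0.0421·91.92)²) = √(29.269745 + 14.975600) = 6.6517 km
7: √((0.0790·111.32)² + (0.1229·91.92)²) = √(77.339361 + 127.621486) = 14.3165 km
8: √((0.0278·111.32)² + (-0.0124·91.92)²) = √(9.577143 + 1.299162) = 3.2979 km
9: √((0.0296·111.32)² + (-0.0243·91.92)²) = √(10.857499 + 4.989219) = 3.9808 km
10: √((-0.0567·111.32)² + (0.0907·91.92)²) = √(39.839375 + 69.507970) = 10.4569 km
11: √((0.0083·111.32)² + (0.1097·91.92)²) = √(0.853695 + 101.679473) = 10.1259 km
12: √((0.0175·111.32)² + (0.1165·91.92)²) = √(3.795094 + 114.675827) = 10.8844 km
13: √((0.0357·111.32)² + (0.0220·91.92)²) = √(15.793662 + 4.089455) = 4.4590 km
14: √((-0.0493·111.32)² + (-0.0229·91.92)²) = √(30.118978 + 4.430890) = 5.8779 km
15: √((0.0219·111.32)² + (0.0044·91.92)²) = √(5.943395 + 0.163578) = 2.4712 km
16: √((0.0896·111.32)² + (0.0771·91.92)²) = √(99.486102 + 50.226023) = 12.2357 km
17: √((-0.1029·111.32)² + (0.0634·91.92)²) = √(131.213085 + 33.962414) = 12.8521 km
Sorted: 15 (2.4712 km) < 8 (3.2979 km) < 9 (3.9808 km) < 13 (4.4590 km) < 5 (4.6044 km) < 14 (5.8779 km) < …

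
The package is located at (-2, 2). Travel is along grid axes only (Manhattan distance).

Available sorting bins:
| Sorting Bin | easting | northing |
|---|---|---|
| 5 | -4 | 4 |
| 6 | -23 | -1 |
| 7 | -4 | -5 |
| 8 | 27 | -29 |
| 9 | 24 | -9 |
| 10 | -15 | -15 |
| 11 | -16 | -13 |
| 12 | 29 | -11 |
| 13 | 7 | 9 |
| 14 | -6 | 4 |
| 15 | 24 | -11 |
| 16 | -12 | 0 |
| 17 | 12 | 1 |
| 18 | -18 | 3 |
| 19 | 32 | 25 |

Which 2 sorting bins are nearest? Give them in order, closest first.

Distances from (-2, 2):
5: 4
6: 24
7: 9
8: 60
9: 37
10: 30
11: 29
12: 44
13: 16
14: 6
15: 39
16: 12
17: 15
18: 17
19: 57
Sorted: 5 (4) < 14 (6) < 7 (9) < 16 (12) < …

5, 14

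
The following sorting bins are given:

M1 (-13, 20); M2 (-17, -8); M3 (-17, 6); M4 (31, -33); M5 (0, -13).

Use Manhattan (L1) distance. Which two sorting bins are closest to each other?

M2 and M3

Pairwise distances:
M1–M2: |-4| + |-28| = 4 + 28 = 32
M1–M3: |-4| + |-14| = 4 + 14 = 18
M1–M4: |44| + |-53| = 44 + 53 = 97
M1–M5: |13| + |-33| = 13 + 33 = 46
M2–M3: |0| + |14| = 0 + 14 = 14
M2–M4: |48| + |-25| = 48 + 25 = 73
M2–M5: |17| + |-5| = 17 + 5 = 22
M3–M4: |48| + |-39| = 48 + 39 = 87
M3–M5: |17| + |-19| = 17 + 19 = 36
M4–M5: |-31| + |20| = 31 + 20 = 51
Closest pair: M2–M3 at 14.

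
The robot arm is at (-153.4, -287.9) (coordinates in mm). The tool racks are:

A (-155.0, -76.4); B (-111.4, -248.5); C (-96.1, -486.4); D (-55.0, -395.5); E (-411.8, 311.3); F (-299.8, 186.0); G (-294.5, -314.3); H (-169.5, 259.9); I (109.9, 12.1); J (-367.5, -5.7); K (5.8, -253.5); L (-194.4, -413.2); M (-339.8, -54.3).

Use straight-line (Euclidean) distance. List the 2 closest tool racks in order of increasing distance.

Distances from (-153.4, -287.9):
A: √((-1.6)² + (211.5)²) = √(2.560 + 44732.250) = 211.5 mm
B: √((42.0)² + (39.4)²) = √(1764.000 + 1552.360) = 57.6 mm
C: √((57.3)² + (-198.5)²) = √(3283.290 + 39402.250) = 206.6 mm
D: √((98.4)² + (-107.6)²) = √(9682.560 + 11577.760) = 145.8 mm
E: √((-258.4)² + (599.2)²) = √(66770.560 + 359040.640) = 652.5 mm
F: √((-146.4)² + (473.9)²) = √(21432.960 + 224581.210) = 496.0 mm
G: √((-141.1)² + (-26.4)²) = √(19909.210 + 696.960) = 143.5 mm
H: √((-16.1)² + (547.8)²) = √(259.210 + 300084.840) = 548.0 mm
I: √((263.3)² + (300.0)²) = √(69326.890 + 90000.000) = 399.2 mm
J: √((-214.1)² + (282.2)²) = √(45838.810 + 79636.840) = 354.2 mm
K: √((159.2)² + (34.4)²) = √(25344.640 + 1183.360) = 162.9 mm
L: √((-41.0)² + (-125.3)²) = √(1681.000 + 15700.090) = 131.8 mm
M: √((-186.4)² + (233.6)²) = √(34744.960 + 54568.960) = 298.9 mm
Sorted: B (57.6 mm) < L (131.8 mm) < G (143.5 mm) < D (145.8 mm) < …

B, L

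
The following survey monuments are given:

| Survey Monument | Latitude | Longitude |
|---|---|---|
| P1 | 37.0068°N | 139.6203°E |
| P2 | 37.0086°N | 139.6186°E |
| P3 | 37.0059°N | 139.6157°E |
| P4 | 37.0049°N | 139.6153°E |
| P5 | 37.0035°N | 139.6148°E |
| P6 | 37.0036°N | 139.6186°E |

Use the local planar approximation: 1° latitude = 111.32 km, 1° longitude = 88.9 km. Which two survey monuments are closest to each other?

Pairwise distances:
P3–P4: 0.1169 km
P4–P5: 0.1621 km
P1–P2: 0.2510 km
P3–P5: 0.2789 km
P4–P6: 0.3271 km
P5–P6: 0.3380 km
P3–P6: 0.3633 km
P1–P6: 0.3870 km
P2–P3: 0.3960 km
P1–P3: 0.4210 km
P1–P4: 0.4923 km
P2–P4: 0.5057 km
P2–P6: 0.5566 km
P1–P5: 0.6116 km
P2–P5: 0.6606 km
Closest pair: P3–P4 at 0.1169 km.

P3 and P4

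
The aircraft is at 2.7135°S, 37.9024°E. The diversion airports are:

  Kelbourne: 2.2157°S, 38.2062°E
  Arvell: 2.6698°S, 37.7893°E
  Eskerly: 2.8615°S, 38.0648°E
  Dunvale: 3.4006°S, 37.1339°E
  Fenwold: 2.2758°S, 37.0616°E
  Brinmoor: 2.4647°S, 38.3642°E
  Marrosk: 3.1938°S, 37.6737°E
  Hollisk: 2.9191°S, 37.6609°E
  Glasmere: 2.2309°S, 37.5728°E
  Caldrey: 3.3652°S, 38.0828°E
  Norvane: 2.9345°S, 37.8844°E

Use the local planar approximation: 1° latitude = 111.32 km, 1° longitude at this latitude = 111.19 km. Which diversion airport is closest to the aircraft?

Arvell

Distances from 2.7135°S, 37.9024°E:
Kelbourne: 64.8991 km
Arvell: 13.4837 km
Eskerly: 24.4439 km
Dunvale: 114.6823 km
Fenwold: 105.4240 km
Brinmoor: 58.3409 km
Marrosk: 59.2061 km
Hollisk: 35.2829 km
Glasmere: 65.0327 km
Caldrey: 75.2692 km
Norvane: 24.6830 km
Minimum: Arvell at 13.4837 km.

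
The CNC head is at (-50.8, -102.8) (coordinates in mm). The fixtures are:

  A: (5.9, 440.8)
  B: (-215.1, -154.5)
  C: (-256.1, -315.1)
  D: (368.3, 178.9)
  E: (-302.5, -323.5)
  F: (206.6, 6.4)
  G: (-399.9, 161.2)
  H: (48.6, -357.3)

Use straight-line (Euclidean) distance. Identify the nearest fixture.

B

Distances from (-50.8, -102.8):
A: √((56.7)² + (543.6)²) = √(3214.890 + 295500.960) = 546.5 mm
B: √((-164.3)² + (-51.7)²) = √(26994.490 + 2672.890) = 172.2 mm
C: √((-205.3)² + (-212.3)²) = √(42148.090 + 45071.290) = 295.3 mm
D: √((419.1)² + (281.7)²) = √(175644.810 + 79354.890) = 505.0 mm
E: √((-251.7)² + (-220.7)²) = √(63352.890 + 48708.490) = 334.8 mm
F: √((257.4)² + (109.2)²) = √(66254.760 + 11924.640) = 279.6 mm
G: √((-349.1)² + (264.0)²) = √(121870.810 + 69696.000) = 437.7 mm
H: √((99.4)² + (-254.5)²) = √(9880.360 + 64770.250) = 273.2 mm
Minimum: B at 172.2 mm.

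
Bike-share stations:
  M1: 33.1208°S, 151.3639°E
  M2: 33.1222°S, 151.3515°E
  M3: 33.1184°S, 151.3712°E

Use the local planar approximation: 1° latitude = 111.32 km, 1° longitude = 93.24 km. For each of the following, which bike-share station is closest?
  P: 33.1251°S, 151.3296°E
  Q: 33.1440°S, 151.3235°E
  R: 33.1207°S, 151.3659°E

P at 33.1251°S, 151.3296°E:
  M1: 3.2338 km
  M2: 2.0673 km
  M3: 3.9498 km
  → nearest: M2 (2.0673 km)
Q at 33.1440°S, 151.3235°E:
  M1: 4.5672 km
  M2: 3.5644 km
  M3: 5.2822 km
  → nearest: M2 (3.5644 km)
R at 33.1207°S, 151.3659°E:
  M1: 0.1868 km
  M2: 1.3530 km
  M3: 0.5566 km
  → nearest: M1 (0.1868 km)

P→M2; Q→M2; R→M1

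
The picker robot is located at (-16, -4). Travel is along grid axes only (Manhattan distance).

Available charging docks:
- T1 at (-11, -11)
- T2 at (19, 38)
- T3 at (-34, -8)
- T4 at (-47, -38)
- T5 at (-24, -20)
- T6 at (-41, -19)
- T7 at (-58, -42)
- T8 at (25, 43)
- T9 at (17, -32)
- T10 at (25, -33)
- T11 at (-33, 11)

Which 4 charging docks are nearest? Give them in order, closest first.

Distances from (-16, -4):
T1: |5| + |-7| = 5 + 7 = 12
T2: |35| + |42| = 35 + 42 = 77
T3: |-18| + |-4| = 18 + 4 = 22
T4: |-31| + |-34| = 31 + 34 = 65
T5: |-8| + |-16| = 8 + 16 = 24
T6: |-25| + |-15| = 25 + 15 = 40
T7: |-42| + |-38| = 42 + 38 = 80
T8: |41| + |47| = 41 + 47 = 88
T9: |33| + |-28| = 33 + 28 = 61
T10: |41| + |-29| = 41 + 29 = 70
T11: |-17| + |15| = 17 + 15 = 32
Sorted: T1 (12) < T3 (22) < T5 (24) < T11 (32) < T6 (40) < T9 (61) < …

T1, T3, T5, T11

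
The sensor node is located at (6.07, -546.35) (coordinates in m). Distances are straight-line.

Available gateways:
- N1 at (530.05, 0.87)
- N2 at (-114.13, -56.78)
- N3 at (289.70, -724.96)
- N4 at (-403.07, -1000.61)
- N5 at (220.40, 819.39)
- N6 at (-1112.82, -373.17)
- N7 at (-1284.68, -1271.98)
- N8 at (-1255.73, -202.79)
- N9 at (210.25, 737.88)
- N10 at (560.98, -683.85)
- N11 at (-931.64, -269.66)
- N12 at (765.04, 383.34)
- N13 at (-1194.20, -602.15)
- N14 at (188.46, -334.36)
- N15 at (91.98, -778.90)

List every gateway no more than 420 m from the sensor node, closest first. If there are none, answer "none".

Distances from (6.07, -546.35):
N1: √((523.98)² + (547.22)²) = √(274555.0404 + 299449.7284) = 757.63 m
N2: √((-120.20)² + (489.57)²) = √(14448.0400 + 239678.7849) = 504.11 m
N3: √((283.63)² + (-178.61)²) = √(80445.9769 + 31901.5321) = 335.18 m
N4: √((-409.14)² + (-454.26)²) = √(167395.5396 + 206352.1476) = 611.35 m
N5: √((214.33)² + (1365.74)²) = √(45937.3489 + 1865245.7476) = 1382.46 m
N6: √((-1118.89)² + (173.18)²) = √(1251914.8321 + 29991.3124) = 1132.21 m
N7: √((-1290.75)² + (-725.63)²) = √(1666035.5625 + 526538.8969) = 1480.73 m
N8: √((-1261.80)² + (343.56)²) = √(1592139.2400 + 118033.4736) = 1307.74 m
N9: √((204.18)² + (1284.23)²) = √(41689.4724 + 1649246.6929) = 1300.36 m
N10: √((554.91)² + (-137.50)²) = √(307925.1081 + 18906.2500) = 571.69 m
N11: √((-937.71)² + (276.69)²) = √(879300.0441 + 76557.3561) = 977.68 m
N12: √((758.97)² + (929.69)²) = √(576035.4609 + 864323.4961) = 1200.15 m
N13: √((-1200.27)² + (-55.80)²) = √(1440648.0729 + 3113.6400) = 1201.57 m
N14: √((182.39)² + (211.99)²) = √(33266.1121 + 44939.7601) = 279.65 m
N15: √((85.91)² + (-232.55)²) = √(7380.5281 + 54079.5025) = 247.91 m
Threshold 420 m: N15 (247.91 m), N14 (279.65 m), N3 (335.18 m) are within range.

N15, N14, N3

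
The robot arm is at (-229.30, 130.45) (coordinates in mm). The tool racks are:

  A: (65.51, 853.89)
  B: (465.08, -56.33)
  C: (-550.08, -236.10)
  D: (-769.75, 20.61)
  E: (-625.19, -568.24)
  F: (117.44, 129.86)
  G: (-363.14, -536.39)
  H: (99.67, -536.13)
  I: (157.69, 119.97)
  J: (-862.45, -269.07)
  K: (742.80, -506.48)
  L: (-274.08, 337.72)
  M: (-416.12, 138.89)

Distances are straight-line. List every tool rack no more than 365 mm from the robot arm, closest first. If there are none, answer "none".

M, L, F

Distances from (-229.30, 130.45):
A: 781.20 mm
B: 719.06 mm
C: 487.09 mm
D: 551.50 mm
E: 803.05 mm
F: 346.74 mm
G: 680.14 mm
H: 743.34 mm
I: 387.13 mm
J: 748.66 mm
K: 1162.18 mm
L: 212.05 mm
M: 187.01 mm
Threshold 365 mm: M (187.01 mm), L (212.05 mm), F (346.74 mm) are within range.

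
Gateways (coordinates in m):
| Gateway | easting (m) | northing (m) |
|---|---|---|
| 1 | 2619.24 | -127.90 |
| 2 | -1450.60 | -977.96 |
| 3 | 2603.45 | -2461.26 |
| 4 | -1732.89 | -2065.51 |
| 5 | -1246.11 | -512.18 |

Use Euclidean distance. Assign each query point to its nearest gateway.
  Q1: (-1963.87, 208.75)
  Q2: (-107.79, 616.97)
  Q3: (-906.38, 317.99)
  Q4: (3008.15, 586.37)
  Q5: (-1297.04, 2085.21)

Q1 at (-1963.87, 208.75):
  1: √((4583.11)² + (-336.65)²) = √(21004897.2721 + 113333.2225) = 4595.46 m
  2: √((513.27)² + (-1186.71)²) = √(263446.0929 + 1408280.6241) = 1292.95 m
  3: √((4567.32)² + (-2670.01)²) = √(20860411.9824 + 7128953.4001) = 5290.50 m
  4: √((230.98)² + (-2274.26)²) = √(53351.7604 + 5172258.5476) = 2285.96 m
  5: √((717.76)² + (-720.93)²) = √(515179.4176 + 519740.0649) = 1017.31 m
  → nearest: 5 (1017.31 m)
Q2 at (-107.79, 616.97):
  1: √((2727.03)² + (-744.87)²) = √(7436692.6209 + 554831.3169) = 2826.93 m
  2: √((-1342.81)² + (-1594.93)²) = √(1803138.6961 + 2543801.7049) = 2084.93 m
  3: √((2711.24)² + (-3078.23)²) = √(7350822.3376 + 9475499.9329) = 4101.99 m
  4: √((-1625.10)² + (-2682.48)²) = √(2640950.0100 + 7195698.9504) = 3136.34 m
  5: √((-1138.32)² + (-1129.15)²) = √(1295772.4224 + 1274979.7225) = 1603.36 m
  → nearest: 5 (1603.36 m)
Q3 at (-906.38, 317.99):
  1: √((3525.62)² + (-445.89)²) = √(12429996.3844 + 198817.8921) = 3553.70 m
  2: √((-544.22)² + (-1295.95)²) = √(296175.4084 + 1679486.4025) = 1405.58 m
  3: √((3509.83)² + (-2779.25)²) = √(12318906.6289 + 7724230.5625) = 4476.96 m
  4: √((-826.51)² + (-2383.50)²) = √(683118.7801 + 5681072.2500) = 2522.73 m
  5: √((-339.73)² + (-830.17)²) = √(115416.4729 + 689182.2289) = 896.99 m
  → nearest: 5 (896.99 m)
Q4 at (3008.15, 586.37):
  1: √((-388.91)² + (-714.27)²) = √(151250.9881 + 510181.6329) = 813.29 m
  2: √((-4458.75)² + (-1564.33)²) = √(19880451.5625 + 2447128.3489) = 4725.21 m
  3: √((-404.70)² + (-3047.63)²) = √(163782.0900 + 9288048.6169) = 3074.38 m
  4: √((-4741.04)² + (-2651.88)²) = √(22477460.2816 + 7032467.5344) = 5432.30 m
  5: √((-4254.26)² + (-1098.55)²) = √(18098728.1476 + 1206812.1025) = 4393.81 m
  → nearest: 1 (813.29 m)
Q5 at (-1297.04, 2085.21):
  1: √((3916.28)² + (-2213.11)²) = √(15337249.0384 + 4897855.8721) = 4498.34 m
  2: √((-153.56)² + (-3063.17)²) = √(23580.6736 + 9383010.4489) = 3067.02 m
  3: √((3900.49)² + (-4546.47)²) = √(15213822.2401 + 20670389.4609) = 5990.34 m
  4: √((-435.85)² + (-4150.72)²) = √(189965.2225 + 17228476.5184) = 4173.54 m
  5: √((50.93)² + (-2597.39)²) = √(2593.8649 + 6746434.8121) = 2597.89 m
  → nearest: 5 (2597.89 m)

Q1→5; Q2→5; Q3→5; Q4→1; Q5→5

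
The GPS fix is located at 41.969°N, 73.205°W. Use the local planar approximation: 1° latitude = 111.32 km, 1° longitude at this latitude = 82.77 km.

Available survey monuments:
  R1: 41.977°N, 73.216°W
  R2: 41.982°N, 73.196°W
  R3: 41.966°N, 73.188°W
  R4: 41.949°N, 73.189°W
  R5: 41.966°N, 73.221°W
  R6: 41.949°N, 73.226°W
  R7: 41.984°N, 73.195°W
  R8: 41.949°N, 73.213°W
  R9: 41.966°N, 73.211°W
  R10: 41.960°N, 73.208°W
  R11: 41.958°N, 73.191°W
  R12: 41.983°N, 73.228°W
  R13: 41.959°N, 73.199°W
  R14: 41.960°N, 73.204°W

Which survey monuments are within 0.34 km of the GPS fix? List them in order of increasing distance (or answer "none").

none

Distances from 41.969°N, 73.205°W:
R1: 1.274 km
R2: 1.628 km
R3: 1.446 km
R4: 2.590 km
R5: 1.366 km
R6: 2.825 km
R7: 1.864 km
R8: 2.323 km
R9: 0.598 km
R10: 1.032 km
R11: 1.686 km
R12: 2.460 km
R13: 1.219 km
R14: 1.005 km
Threshold 0.34 km: none within range.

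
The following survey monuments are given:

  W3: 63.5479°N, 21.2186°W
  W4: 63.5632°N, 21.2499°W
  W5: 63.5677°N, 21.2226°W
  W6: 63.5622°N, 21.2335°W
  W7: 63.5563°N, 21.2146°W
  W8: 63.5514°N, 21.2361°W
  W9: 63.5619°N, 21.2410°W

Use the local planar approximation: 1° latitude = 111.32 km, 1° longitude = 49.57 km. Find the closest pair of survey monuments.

W6 and W9

Pairwise distances:
W6–W9: 0.3733 km
W4–W9: 0.4643 km
W5–W6: 0.8166 km
W4–W6: 0.8205 km
W3–W8: 0.9510 km
W3–W7: 0.9559 km
W5–W9: 1.1175 km
W6–W7: 1.1442 km
W8–W9: 1.1938 km
W7–W8: 1.1972 km
W6–W8: 1.2091 km
W5–W7: 1.3296 km
W4–W5: 1.4430 km
W7–W9: 1.4495 km
W4–W8: 1.4810 km
W3–W6: 1.7549 km
W4–W7: 1.9110 km
W3–W9: 1.9136 km
W5–W8: 1.9340 km
W3–W5: 2.2130 km
W3–W4: 2.3039 km
Closest pair: W6–W9 at 0.3733 km.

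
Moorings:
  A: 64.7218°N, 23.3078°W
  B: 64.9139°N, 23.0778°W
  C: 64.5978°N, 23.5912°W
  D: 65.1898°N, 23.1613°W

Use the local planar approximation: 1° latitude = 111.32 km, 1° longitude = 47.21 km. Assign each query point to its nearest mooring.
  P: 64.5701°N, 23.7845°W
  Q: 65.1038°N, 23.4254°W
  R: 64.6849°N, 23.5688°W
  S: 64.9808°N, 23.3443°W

P→C; Q→D; R→C; S→B

P at 64.5701°N, 23.7845°W:
  A: 28.1364 km
  B: 50.7725 km
  C: 9.6326 km
  D: 74.9969 km
  → nearest: C (9.6326 km)
Q at 65.1038°N, 23.4254°W:
  A: 42.8851 km
  B: 26.7615 km
  C: 56.8692 km
  D: 15.7196 km
  → nearest: D (15.7196 km)
R at 64.6849°N, 23.5688°W:
  A: 12.9885 km
  B: 34.4554 km
  C: 9.7535 km
  D: 59.4067 km
  → nearest: C (9.7535 km)
S at 64.9808°N, 23.3443°W:
  A: 28.8833 km
  B: 14.6204 km
  C: 44.2002 km
  D: 24.8182 km
  → nearest: B (14.6204 km)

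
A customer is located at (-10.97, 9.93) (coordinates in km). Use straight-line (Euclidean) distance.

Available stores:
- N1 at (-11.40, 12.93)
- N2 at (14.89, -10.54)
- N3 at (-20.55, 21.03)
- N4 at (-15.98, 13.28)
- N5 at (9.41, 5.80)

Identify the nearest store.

Distances from (-10.97, 9.93):
N1: 3.03 km
N2: 32.98 km
N3: 14.66 km
N4: 6.03 km
N5: 20.79 km
Minimum: N1 at 3.03 km.

N1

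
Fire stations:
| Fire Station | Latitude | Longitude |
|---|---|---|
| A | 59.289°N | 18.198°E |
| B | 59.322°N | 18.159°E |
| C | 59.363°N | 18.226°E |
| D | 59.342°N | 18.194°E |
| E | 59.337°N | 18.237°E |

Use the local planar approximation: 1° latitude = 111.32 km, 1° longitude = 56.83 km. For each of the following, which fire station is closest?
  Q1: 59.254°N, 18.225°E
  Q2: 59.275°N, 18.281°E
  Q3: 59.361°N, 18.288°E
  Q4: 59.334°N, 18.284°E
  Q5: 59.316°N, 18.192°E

Q1→A; Q2→A; Q3→C; Q4→E; Q5→B

Q1 at 59.254°N, 18.225°E:
  A: √((0.035·111.32)² + (-0.027·56.83)²) = √(15.18037 + 2.35441) = 4.187 km
  B: √((0.068·111.32)² + (-0.066·56.83)²) = √(57.30127 + 14.06835) = 8.448 km
  C: √((0.109·111.32)² + (0.001·56.83)²) = √(147.23104 + 0.00323) = 12.134 km
  D: √((0.088·111.32)² + (-0.031·56.83)²) = √(95.96475 + 3.10369) = 9.953 km
  E: √((0.083·111.32)² + (0.012·56.83)²) = √(85.36947 + 0.46507) = 9.265 km
  → nearest: A (4.187 km)
Q2 at 59.275°N, 18.281°E:
  A: √((0.014·111.32)² + (-0.083·56.83)²) = √(2.42886 + 22.24905) = 4.968 km
  B: √((0.047·111.32)² + (-0.122·56.83)²) = √(27.37424 + 48.07009) = 8.686 km
  C: √((0.088·111.32)² + (-0.055·56.83)²) = √(95.96475 + 9.76969) = 10.283 km
  D: √((0.067·111.32)² + (-0.087·56.83)²) = √(55.62833 + 24.44521) = 8.948 km
  E: √((0.062·111.32)² + (-0.044·56.83)²) = √(47.63540 + 6.25260) = 7.341 km
  → nearest: A (4.968 km)
Q3 at 59.361°N, 18.288°E:
  A: √((-0.072·111.32)² + (-0.090·56.83)²) = √(64.24087 + 26.16016) = 9.508 km
  B: √((-0.039·111.32)² + (-0.129·56.83)²) = √(18.84845 + 53.74459) = 8.520 km
  C: √((0.002·111.32)² + (-0.062·56.83)²) = √(0.04957 + 12.41477) = 3.530 km
  D: √((-0.019·111.32)² + (-0.094·56.83)²) = √(4.47356 + 28.53718) = 5.745 km
  E: √((-0.024·111.32)² + (-0.051·56.83)²) = √(7.13787 + 8.40032) = 3.942 km
  → nearest: C (3.530 km)
Q4 at 59.334°N, 18.284°E:
  A: √((-0.045·111.32)² + (-0.086·56.83)²) = √(25.09409 + 23.88648) = 6.999 km
  B: √((-0.012·111.32)² + (-0.125·56.83)²) = √(1.78447 + 50.46326) = 7.228 km
  C: √((0.029·111.32)² + (-0.058·56.83)²) = √(10.42179 + 10.86454) = 4.614 km
  D: √((0.008·111.32)² + (-0.090·56.83)²) = √(0.79310 + 26.16016) = 5.192 km
  E: √((0.003·111.32)² + (-0.047·56.83)²) = √(0.11153 + 7.13429) = 2.692 km
  → nearest: E (2.692 km)
Q5 at 59.316°N, 18.192°E:
  A: √((-0.027·111.32)² + (0.006·56.83)²) = √(9.03387 + 0.11627) = 3.025 km
  B: √((0.006·111.32)² + (-0.033·56.83)²) = √(0.44612 + 3.51709) = 1.991 km
  C: √((0.047·111.32)² + (0.034·56.83)²) = √(27.37424 + 3.73347) = 5.577 km
  D: √((0.026·111.32)² + (0.002·56.83)²) = √(8.37709 + 0.01292) = 2.897 km
  E: √((0.021·111.32)² + (0.045·56.83)²) = √(5.46493 + 6.54004) = 3.465 km
  → nearest: B (1.991 km)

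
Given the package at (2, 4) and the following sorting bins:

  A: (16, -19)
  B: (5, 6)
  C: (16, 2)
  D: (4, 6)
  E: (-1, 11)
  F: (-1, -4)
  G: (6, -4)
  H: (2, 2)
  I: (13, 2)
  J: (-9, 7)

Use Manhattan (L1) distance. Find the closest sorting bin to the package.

H

Distances from (2, 4):
A: |14| + |-23| = 14 + 23 = 37
B: |3| + |2| = 3 + 2 = 5
C: |14| + |-2| = 14 + 2 = 16
D: |2| + |2| = 2 + 2 = 4
E: |-3| + |7| = 3 + 7 = 10
F: |-3| + |-8| = 3 + 8 = 11
G: |4| + |-8| = 4 + 8 = 12
H: |0| + |-2| = 0 + 2 = 2
I: |11| + |-2| = 11 + 2 = 13
J: |-11| + |3| = 11 + 3 = 14
Minimum: H at 2.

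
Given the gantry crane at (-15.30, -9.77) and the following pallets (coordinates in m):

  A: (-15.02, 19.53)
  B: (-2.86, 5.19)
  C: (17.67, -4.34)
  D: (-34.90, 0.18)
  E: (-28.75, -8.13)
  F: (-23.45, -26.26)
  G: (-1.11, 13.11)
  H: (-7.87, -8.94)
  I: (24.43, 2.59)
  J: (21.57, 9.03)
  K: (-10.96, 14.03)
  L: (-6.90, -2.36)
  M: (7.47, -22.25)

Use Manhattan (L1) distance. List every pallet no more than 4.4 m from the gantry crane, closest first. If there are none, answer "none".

Distances from (-15.30, -9.77):
A: |0.28| + |29.30| = 0.28 + 29.30 = 29.58 m
B: |12.44| + |14.96| = 12.44 + 14.96 = 27.40 m
C: |32.97| + |5.43| = 32.97 + 5.43 = 38.40 m
D: |-19.60| + |9.95| = 19.60 + 9.95 = 29.55 m
E: |-13.45| + |1.64| = 13.45 + 1.64 = 15.09 m
F: |-8.15| + |-16.49| = 8.15 + 16.49 = 24.64 m
G: |14.19| + |22.88| = 14.19 + 22.88 = 37.07 m
H: |7.43| + |0.83| = 7.43 + 0.83 = 8.26 m
I: |39.73| + |12.36| = 39.73 + 12.36 = 52.09 m
J: |36.87| + |18.80| = 36.87 + 18.80 = 55.67 m
K: |4.34| + |23.80| = 4.34 + 23.80 = 28.14 m
L: |8.40| + |7.41| = 8.40 + 7.41 = 15.81 m
M: |22.77| + |-12.48| = 22.77 + 12.48 = 35.25 m
Threshold 4.4 m: none within range.

none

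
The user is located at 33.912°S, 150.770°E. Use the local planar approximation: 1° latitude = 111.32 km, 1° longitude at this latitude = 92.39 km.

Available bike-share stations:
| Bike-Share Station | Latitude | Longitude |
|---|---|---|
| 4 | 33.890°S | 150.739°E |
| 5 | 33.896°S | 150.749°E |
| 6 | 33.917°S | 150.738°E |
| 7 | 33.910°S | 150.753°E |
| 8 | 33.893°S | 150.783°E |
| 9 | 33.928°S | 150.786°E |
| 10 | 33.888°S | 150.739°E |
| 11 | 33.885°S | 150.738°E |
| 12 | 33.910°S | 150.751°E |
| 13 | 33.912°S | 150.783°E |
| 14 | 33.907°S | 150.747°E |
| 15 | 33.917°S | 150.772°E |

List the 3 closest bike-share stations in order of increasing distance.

15, 13, 7

Distances from 33.912°S, 150.770°E:
4: √((0.022·111.32)² + (-0.031·92.39)²) = √(5.99780 + 8.20301) = 3.768 km
5: √((0.016·111.32)² + (-0.021·92.39)²) = √(3.17239 + 3.76434) = 2.634 km
6: √((-0.005·111.32)² + (-0.032·92.39)²) = √(0.30980 + 8.74077) = 3.008 km
7: √((0.002·111.32)² + (-0.017·92.39)²) = √(0.04957 + 2.46688) = 1.586 km
8: √((0.019·111.32)² + (0.013·92.39)²) = √(4.47356 + 1.44257) = 2.432 km
9: √((-0.016·111.32)² + (0.016·92.39)²) = √(3.17239 + 2.18519) = 2.315 km
10: √((0.024·111.32)² + (-0.031·92.39)²) = √(7.13787 + 8.20301) = 3.917 km
11: √((0.027·111.32)² + (-0.032·92.39)²) = √(9.03387 + 8.74077) = 4.216 km
12: √((0.002·111.32)² + (-0.019·92.39)²) = √(0.04957 + 3.08146) = 1.769 km
13: √((0.000·111.32)² + (0.013·92.39)²) = √(0.00000 + 1.44257) = 1.201 km
14: √((0.005·111.32)² + (-0.023·92.39)²) = √(0.30980 + 4.51550) = 2.197 km
15: √((-0.005·111.32)² + (0.002·92.39)²) = √(0.30980 + 0.03414) = 0.586 km
Sorted: 15 (0.586 km) < 13 (1.201 km) < 7 (1.586 km) < 12 (1.769 km) < 14 (2.197 km) < …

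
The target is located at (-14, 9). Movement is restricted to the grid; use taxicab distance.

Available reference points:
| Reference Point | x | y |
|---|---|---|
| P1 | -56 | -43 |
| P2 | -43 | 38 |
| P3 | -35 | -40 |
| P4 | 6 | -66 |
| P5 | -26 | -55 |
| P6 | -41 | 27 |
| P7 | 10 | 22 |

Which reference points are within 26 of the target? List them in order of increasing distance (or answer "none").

none

Distances from (-14, 9):
P1: |-42| + |-52| = 42 + 52 = 94
P2: |-29| + |29| = 29 + 29 = 58
P3: |-21| + |-49| = 21 + 49 = 70
P4: |20| + |-75| = 20 + 75 = 95
P5: |-12| + |-64| = 12 + 64 = 76
P6: |-27| + |18| = 27 + 18 = 45
P7: |24| + |13| = 24 + 13 = 37
Threshold 26: none within range.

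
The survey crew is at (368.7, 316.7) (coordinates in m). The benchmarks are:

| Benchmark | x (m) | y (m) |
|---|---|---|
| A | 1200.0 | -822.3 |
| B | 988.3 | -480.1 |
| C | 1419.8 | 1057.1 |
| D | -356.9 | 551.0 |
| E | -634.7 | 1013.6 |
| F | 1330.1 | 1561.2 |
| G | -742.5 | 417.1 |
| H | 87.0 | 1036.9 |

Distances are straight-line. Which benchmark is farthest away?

F

Distances from (368.7, 316.7):
A: √((831.3)² + (-1139.0)²) = √(691059.690 + 1297321.000) = 1410.1 m
B: √((619.6)² + (-796.8)²) = √(383904.160 + 634890.240) = 1009.4 m
C: √((1051.1)² + (740.4)²) = √(1104811.210 + 548192.160) = 1285.7 m
D: √((-725.6)² + (234.3)²) = √(526495.360 + 54896.490) = 762.5 m
E: √((-1003.4)² + (696.9)²) = √(1006811.560 + 485669.610) = 1221.7 m
F: √((961.4)² + (1244.5)²) = √(924289.960 + 1548780.250) = 1572.6 m
G: √((-1111.2)² + (100.4)²) = √(1234765.440 + 10080.160) = 1115.7 m
H: √((-281.7)² + (720.2)²) = √(79354.890 + 518688.040) = 773.3 m
Maximum: F at 1572.6 m.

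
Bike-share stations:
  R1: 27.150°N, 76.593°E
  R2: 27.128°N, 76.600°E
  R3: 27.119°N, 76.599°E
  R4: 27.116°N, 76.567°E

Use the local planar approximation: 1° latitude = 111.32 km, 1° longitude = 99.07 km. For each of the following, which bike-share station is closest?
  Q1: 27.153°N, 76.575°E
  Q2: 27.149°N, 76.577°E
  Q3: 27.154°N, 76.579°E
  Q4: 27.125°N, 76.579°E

Q1→R1; Q2→R1; Q3→R1; Q4→R4

Q1 at 27.153°N, 76.575°E:
  R1: √((-0.003·111.32)² + (0.018·99.07)²) = √(0.11153 + 3.18002) = 1.814 km
  R2: √((-0.025·111.32)² + (0.025·99.07)²) = √(7.74509 + 6.13429) = 3.726 km
  R3: √((-0.034·111.32)² + (0.024·99.07)²) = √(14.32532 + 5.65336) = 4.470 km
  R4: √((-0.037·111.32)² + (-0.008·99.07)²) = √(16.96484 + 0.62815) = 4.194 km
  → nearest: R1 (1.814 km)
Q2 at 27.149°N, 76.577°E:
  R1: √((0.001·111.32)² + (0.016·99.07)²) = √(0.01239 + 2.51261) = 1.589 km
  R2: √((-0.021·111.32)² + (0.023·99.07)²) = √(5.46493 + 5.19206) = 3.265 km
  R3: √((-0.030·111.32)² + (0.022·99.07)²) = √(11.15293 + 4.75039) = 3.988 km
  R4: √((-0.033·111.32)² + (-0.010·99.07)²) = √(13.49504 + 0.98149) = 3.805 km
  → nearest: R1 (1.589 km)
Q3 at 27.154°N, 76.579°E:
  R1: √((-0.004·111.32)² + (0.014·99.07)²) = √(0.19827 + 1.92371) = 1.457 km
  R2: √((-0.026·111.32)² + (0.021·99.07)²) = √(8.37709 + 4.32836) = 3.564 km
  R3: √((-0.035·111.32)² + (0.020·99.07)²) = √(15.18037 + 3.92595) = 4.371 km
  R4: √((-0.038·111.32)² + (-0.012·99.07)²) = √(17.89425 + 1.41334) = 4.394 km
  → nearest: R1 (1.457 km)
Q4 at 27.125°N, 76.579°E:
  R1: √((0.025·111.32)² + (0.014·99.07)²) = √(7.74509 + 1.92371) = 3.109 km
  R2: √((0.003·111.32)² + (0.021·99.07)²) = √(0.11153 + 4.32836) = 2.107 km
  R3: √((-0.006·111.32)² + (0.020·99.07)²) = √(0.44612 + 3.92595) = 2.091 km
  R4: √((-0.009·111.32)² + (-0.012·99.07)²) = √(1.00376 + 1.41334) = 1.555 km
  → nearest: R4 (1.555 km)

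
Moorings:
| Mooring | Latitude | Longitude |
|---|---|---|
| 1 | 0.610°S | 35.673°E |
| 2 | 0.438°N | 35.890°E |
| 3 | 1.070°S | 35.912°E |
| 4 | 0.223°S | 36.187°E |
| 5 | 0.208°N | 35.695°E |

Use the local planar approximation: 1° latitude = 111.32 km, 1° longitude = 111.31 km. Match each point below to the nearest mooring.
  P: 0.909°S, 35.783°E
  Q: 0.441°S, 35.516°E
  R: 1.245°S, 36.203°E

P at 0.909°S, 35.783°E:
  1: 35.465 km
  2: 150.420 km
  3: 22.965 km
  4: 88.622 km
  5: 124.730 km
  → nearest: 3 (22.965 km)
Q at 0.441°S, 35.516°E:
  1: 25.677 km
  2: 106.338 km
  3: 82.739 km
  4: 78.533 km
  5: 74.944 km
  → nearest: 1 (25.677 km)
R at 1.245°S, 36.203°E:
  1: 92.071 km
  2: 190.563 km
  3: 37.798 km
  4: 113.783 km
  5: 171.347 km
  → nearest: 3 (37.798 km)

P→3; Q→1; R→3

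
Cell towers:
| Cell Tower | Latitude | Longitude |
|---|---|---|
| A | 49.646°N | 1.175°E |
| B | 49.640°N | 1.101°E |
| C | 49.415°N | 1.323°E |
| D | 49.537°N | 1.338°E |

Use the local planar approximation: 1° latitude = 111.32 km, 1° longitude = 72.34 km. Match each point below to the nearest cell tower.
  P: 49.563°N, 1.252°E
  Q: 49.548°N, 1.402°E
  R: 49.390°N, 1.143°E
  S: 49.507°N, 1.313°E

P at 49.563°N, 1.252°E:
  A: √((0.083·111.32)² + (-0.077·72.34)²) = √(85.36947 + 31.02691) = 10.789 km
  B: √((0.077·111.32)² + (-0.151·72.34)²) = √(73.47301 + 119.31936) = 13.885 km
  C: √((-0.148·111.32)² + (0.071·72.34)²) = √(271.43749 + 26.37993) = 17.257 km
  D: √((-0.026·111.32)² + (0.086·72.34)²) = √(8.37709 + 38.70383) = 6.862 km
  → nearest: D (6.862 km)
Q at 49.548°N, 1.402°E:
  A: √((0.098·111.32)² + (-0.227·72.34)²) = √(119.01414 + 269.65515) = 19.715 km
  B: √((0.092·111.32)² + (-0.301·72.34)²) = √(104.88709 + 474.12188) = 24.063 km
  C: √((-0.133·111.32)² + (-0.079·72.34)²) = √(219.20461 + 32.65962) = 15.870 km
  D: √((-0.011·111.32)² + (-0.064·72.34)²) = √(1.49945 + 21.43468) = 4.789 km
  → nearest: D (4.789 km)
R at 49.390°N, 1.143°E:
  A: √((0.256·111.32)² + (0.032·72.34)²) = √(812.13144 + 5.35867) = 28.592 km
  B: √((0.250·111.32)² + (-0.042·72.34)²) = √(774.50890 + 9.23115) = 27.995 km
  C: √((0.025·111.32)² + (0.180·72.34)²) = √(7.74509 + 169.55165) = 13.315 km
  D: √((0.147·111.32)² + (0.195·72.34)²) = √(267.78181 + 198.98770) = 21.605 km
  → nearest: C (13.315 km)
S at 49.507°N, 1.313°E:
  A: √((0.139·111.32)² + (-0.138·72.34)²) = √(239.42858 + 99.65869) = 18.414 km
  B: √((0.133·111.32)² + (-0.212·72.34)²) = √(219.20461 + 235.19535) = 21.317 km
  C: √((-0.092·111.32)² + (0.010·72.34)²) = √(104.88709 + 0.52331) = 10.267 km
  D: √((0.030·111.32)² + (0.025·72.34)²) = √(11.15293 + 3.27067) = 3.798 km
  → nearest: D (3.798 km)

P→D; Q→D; R→C; S→D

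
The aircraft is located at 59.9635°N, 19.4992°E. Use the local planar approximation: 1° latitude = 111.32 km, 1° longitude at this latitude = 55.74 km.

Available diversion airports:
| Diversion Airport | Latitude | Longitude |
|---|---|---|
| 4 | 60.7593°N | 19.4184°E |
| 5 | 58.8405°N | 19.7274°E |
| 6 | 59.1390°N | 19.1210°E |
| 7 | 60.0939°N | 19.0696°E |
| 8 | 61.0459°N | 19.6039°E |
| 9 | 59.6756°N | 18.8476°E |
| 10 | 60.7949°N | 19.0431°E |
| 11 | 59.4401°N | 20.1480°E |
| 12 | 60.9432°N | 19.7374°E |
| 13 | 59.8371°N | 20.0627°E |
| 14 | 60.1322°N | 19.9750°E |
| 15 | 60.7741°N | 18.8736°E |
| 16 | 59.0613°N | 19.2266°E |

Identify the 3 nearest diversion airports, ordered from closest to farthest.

7, 14, 13

Distances from 59.9635°N, 19.4992°E:
4: √((0.7958·111.32)² + (-0.0808·55.74)²) = √(7847.914536 + 20.284142) = 88.7029 km
5: √((-1.1230·111.32)² + (0.2282·55.74)²) = √(15628.090153 + 161.795042) = 125.6578 km
6: √((-0.8245·111.32)² + (-0.3782·55.74)²) = √(8424.181502 + 444.402996) = 94.1732 km
7: √((0.1304·111.32)² + (-0.4296·55.74)²) = √(210.717972 + 573.406318) = 28.0022 km
8: √((1.0824·111.32)² + (0.1047·55.74)²) = √(14518.507140 + 34.058639) = 120.6340 km
9: √((-0.2879·111.32)² + (-0.6516·55.74)²) = √(1027.140196 + 1319.155766) = 48.4386 km
10: √((0.8314·111.32)² + (-0.4561·55.74)²) = √(8565.770527 + 646.329641) = 95.9797 km
11: √((-0.5234·111.32)² + (0.6488·55.74)²) = √(3394.797174 + 1307.842997) = 68.5758 km
12: √((0.9797·111.32)² + (0.2382·55.74)²) = √(11894.128097 + 176.285846) = 109.8654 km
13: √((-0.1264·111.32)² + (0.5635·55.74)²) = √(197.988763 + 986.556062) = 34.4172 km
14: √((0.1687·111.32)² + (0.4758·55.74)²) = √(352.676531 + 703.368321) = 32.4968 km
15: √((0.8106·111.32)² + (-0.6256·55.74)²) = √(8142.534252 + 1215.982735) = 96.7394 km
16: √((-0.9022·111.32)² + (-0.2726·55.74)²) = √(10086.768206 + 230.879637) = 101.5758 km
Sorted: 7 (28.0022 km) < 14 (32.4968 km) < 13 (34.4172 km) < 9 (48.4386 km) < 11 (68.5758 km) < …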